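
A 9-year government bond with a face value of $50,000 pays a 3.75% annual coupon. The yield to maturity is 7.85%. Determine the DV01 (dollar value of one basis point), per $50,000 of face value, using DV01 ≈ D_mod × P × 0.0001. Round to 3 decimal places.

Periodic yield y = 0.0785.
  t   CF        PV=CF/(1+0.0785)^t    t·PV
  1     1,875.00     1,738.5257     1,738.5257
  2     1,875.00     1,611.9849     3,223.9698
  3     1,875.00     1,494.6545     4,483.9636
  4     1,875.00     1,385.8642     5,543.4568
  5     1,875.00     1,284.9923     6,424.9615
  6     1,875.00     1,191.4625     7,148.7750
  7     1,875.00     1,104.7404     7,733.1826
  8     1,875.00     1,024.3304     8,194.6435
  9    51,875.00    26,277.0595   236,493.5357
  Σ                 37,113.6145   280,985.0142
P = 37,113.6145; D_Mac = 7.57094 yrs; D_mod = 7.01988 yrs.
DV01 ≈ 7.01988 × 37,113.6145 × 0.0001 = 26.053316.

$26.053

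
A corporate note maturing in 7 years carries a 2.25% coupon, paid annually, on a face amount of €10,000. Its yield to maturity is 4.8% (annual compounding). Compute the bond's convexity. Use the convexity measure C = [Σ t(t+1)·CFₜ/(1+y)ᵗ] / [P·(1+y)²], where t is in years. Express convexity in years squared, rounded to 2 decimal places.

With y = 0.048:
  t   CF        PV=CF/(1+0.048)^t    t·PV        t(t+1)·PV
  1       225.00       214.6947       214.6947         429.3893
  2       225.00       204.8613       409.7226       1,229.1679
  3       225.00       195.4784       586.4351       2,345.7402
  4       225.00       186.5251       746.1006       3,730.5029
  5       225.00       177.9820       889.9100       5,339.4603
  6       225.00       169.8302     1,018.9810       7,132.8668
  7    10,225.00     7,364.3486    51,550.4402     412,403.5216
  Σ                  8,513.7202    55,416.2841     432,610.6490
P = 8,513.7202.
Convexity = Σ t(t+1)·PV / [P·(1+y)²] = 432,610.6490 / (8,513.7202 × 1.098304) = 46.26529.

46.27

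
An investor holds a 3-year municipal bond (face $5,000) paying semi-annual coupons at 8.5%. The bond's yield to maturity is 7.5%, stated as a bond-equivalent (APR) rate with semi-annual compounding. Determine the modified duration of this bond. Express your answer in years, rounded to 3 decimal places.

2.617 years

Periodic yield y = 0.0375. First find Macaulay duration:
  t   CF        PV=CF/(1+0.0375)^t    t·PV
  1       212.50       204.8193       204.8193
  2       212.50       197.4162       394.8323
  3       212.50       190.2806       570.8419
  4       212.50       183.4030       733.6121
  5       212.50       176.7740       883.8700
  6     5,212.50     4,179.4337    25,076.6019
  Σ                  5,132.1268    27,864.5777
P = 5,132.1268; Macaulay duration = 27,864.5777 / 5,132.1268 = 5.42944 half-year periods = 2.71472 years.
Modified duration = D_Mac / (1 + y) = 2.71472 / 1.0375 = 2.61660 years.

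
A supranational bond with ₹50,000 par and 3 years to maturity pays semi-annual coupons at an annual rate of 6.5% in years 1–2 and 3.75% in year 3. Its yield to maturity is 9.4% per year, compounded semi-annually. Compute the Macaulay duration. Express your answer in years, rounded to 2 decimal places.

2.76 years

Periodic yield y = 0.047. Discount each cash flow and weight by its period:
  t   CF        PV=CF/(1+0.047)^t    t·PV
  1     1,625.00     1,552.0535     1,552.0535
  2     1,625.00     1,482.3816     2,964.7631
  3     1,625.00     1,415.8372     4,247.5116
  4     1,625.00     1,352.2800     5,409.1202
  5       937.50       745.1400     3,725.6999
  6    50,937.50    38,668.5187   232,011.1124
  Σ                 45,216.2110   249,910.2607
Price P = Σ PV = 45,216.2110.
Macaulay duration = Σ(t·PV) / P = 249,910.2607 / 45,216.2110 = 5.52701 half-year periods.
In years: 5.52701 / 2 = 2.76350 years.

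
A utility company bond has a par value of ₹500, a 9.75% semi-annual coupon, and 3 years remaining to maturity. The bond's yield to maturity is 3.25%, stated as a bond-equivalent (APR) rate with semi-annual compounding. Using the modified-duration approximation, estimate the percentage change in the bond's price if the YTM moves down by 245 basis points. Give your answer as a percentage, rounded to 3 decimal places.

+6.516%

Periodic yield y = 0.01625. Modified duration first:
  t   CF        PV=CF/(1+0.01625)^t    t·PV
  1       24.375        23.9852        23.9852
  2       24.375        23.6017        47.2034
  3       24.375        23.2243        69.6730
  4       24.375        22.8530        91.4118
  5       24.375        22.4875       112.4377
  6      524.375       476.0347     2,856.2083
  Σ                    592.1865     3,200.9194
P = 592.1865; D_Mac = 5.40526 half-year periods = 2.70263 yrs; D_mod = 2.70263/(1+0.01625) = 2.65941 yrs.
ΔP/P ≈ -D_mod · Δy = -2.65941 × (-0.0245) = +0.065156 = +6.5156%.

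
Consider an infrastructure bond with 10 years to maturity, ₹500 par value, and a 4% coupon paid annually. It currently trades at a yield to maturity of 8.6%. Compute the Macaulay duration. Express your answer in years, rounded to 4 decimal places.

Periodic yield y = 0.086. Discount each cash flow and weight by its year:
  t   CF        PV=CF/(1+0.086)^t    t·PV
  1        20.00        18.4162        18.4162
  2        20.00        16.9578        33.9157
  3        20.00        15.6149        46.8448
  4        20.00        14.3784        57.5136
  5        20.00        13.2398        66.1989
  6        20.00        12.1913        73.1480
  7        20.00        11.2259        78.5813
  8        20.00        10.3369        82.6954
  9        20.00         9.5183        85.6651
  10      520.00       227.8794     2,278.7941
  Σ                    349.7591     2,821.7732
Price P = Σ PV = 349.7591.
Macaulay duration = Σ(t·PV) / P = 2,821.7732 / 349.7591 = 8.06776 years.

8.0678 years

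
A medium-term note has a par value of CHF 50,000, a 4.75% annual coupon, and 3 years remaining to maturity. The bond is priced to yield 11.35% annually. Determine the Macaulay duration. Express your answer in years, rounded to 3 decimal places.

2.853 years

Periodic yield y = 0.1135. Discount each cash flow and weight by its year:
  t   CF        PV=CF/(1+0.1135)^t    t·PV
  1     2,375.00     2,132.9142     2,132.9142
  2     2,375.00     1,915.5045     3,831.0090
  3    52,375.00    37,936.1603   113,808.4809
  Σ                 41,984.5790   119,772.4041
Price P = Σ PV = 41,984.5790.
Macaulay duration = Σ(t·PV) / P = 119,772.4041 / 41,984.5790 = 2.85277 years.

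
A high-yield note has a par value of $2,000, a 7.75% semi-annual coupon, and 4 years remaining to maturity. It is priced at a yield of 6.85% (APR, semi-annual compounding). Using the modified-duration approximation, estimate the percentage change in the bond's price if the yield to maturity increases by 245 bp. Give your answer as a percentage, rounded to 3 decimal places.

-8.347%

Periodic yield y = 0.03425. Modified duration first:
  t   CF        PV=CF/(1+0.03425)^t    t·PV
  1        77.50        74.9335        74.9335
  2        77.50        72.4520       144.9041
  3        77.50        70.0527       210.1582
  4        77.50        67.7329       270.9315
  5        77.50        65.4899       327.4493
  6        77.50        63.3211       379.9267
  7        77.50        61.2242       428.5693
  8     2,077.50     1,586.8534    12,694.8269
  Σ                  2,062.0597    14,531.6995
P = 2,062.0597; D_Mac = 7.04718 half-year periods = 3.52359 yrs; D_mod = 3.52359/(1+0.03425) = 3.40690 yrs.
ΔP/P ≈ -D_mod · Δy = -3.40690 × (+0.0245) = -0.083469 = -8.3469%.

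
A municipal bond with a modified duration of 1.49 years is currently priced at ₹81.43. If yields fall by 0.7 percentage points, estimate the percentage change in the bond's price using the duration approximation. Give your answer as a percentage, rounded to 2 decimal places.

Duration approximation: ΔP/P ≈ -D_mod · Δy = -1.49 × (-0.007) = +0.010430.
As a percentage: +1.0430%.

+1.04%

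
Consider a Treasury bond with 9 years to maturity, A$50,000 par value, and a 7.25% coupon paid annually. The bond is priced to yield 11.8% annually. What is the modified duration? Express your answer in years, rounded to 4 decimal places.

5.8703 years

Periodic yield y = 0.118. First find Macaulay duration:
  t   CF        PV=CF/(1+0.118)^t    t·PV
  1     3,625.00     3,242.3971     3,242.3971
  2     3,625.00     2,900.1763     5,800.3527
  3     3,625.00     2,594.0754     7,782.2263
  4     3,625.00     2,320.2821     9,281.1286
  5     3,625.00     2,075.3865    10,376.9326
  6     3,625.00     1,856.3386    11,138.0315
  7     3,625.00     1,660.4102    11,622.8712
  8     3,625.00     1,485.1612    11,881.2893
  9    53,625.00    19,651.2904   176,861.6135
  Σ                 37,785.5179   247,986.8427
P = 37,785.5179; Macaulay duration = 247,986.8427 / 37,785.5179 = 6.56301 years.
Modified duration = D_Mac / (1 + y) = 6.56301 / 1.118 = 5.87032 years.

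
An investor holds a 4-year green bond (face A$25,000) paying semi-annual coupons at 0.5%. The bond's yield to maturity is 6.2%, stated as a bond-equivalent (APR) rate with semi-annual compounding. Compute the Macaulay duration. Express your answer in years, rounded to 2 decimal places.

Periodic yield y = 0.031. Discount each cash flow and weight by its period:
  t   CF        PV=CF/(1+0.031)^t    t·PV
  1        62.50        60.6208        60.6208
  2        62.50        58.7980       117.5960
  3        62.50        57.0301       171.0903
  4        62.50        55.3153       221.2612
  5        62.50        53.6521       268.2605
  6        62.50        52.0389       312.2333
  7        62.50        50.4742       353.3193
  8    25,062.50    19,631.5716   157,052.5726
  Σ                 20,019.5009   158,556.9540
Price P = Σ PV = 20,019.5009.
Macaulay duration = Σ(t·PV) / P = 158,556.9540 / 20,019.5009 = 7.92013 half-year periods.
In years: 7.92013 / 2 = 3.96006 years.

3.96 years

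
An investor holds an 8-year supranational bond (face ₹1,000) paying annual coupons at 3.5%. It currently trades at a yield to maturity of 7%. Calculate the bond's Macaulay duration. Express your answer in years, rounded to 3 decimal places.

Periodic yield y = 0.07. Discount each cash flow and weight by its year:
  t   CF        PV=CF/(1+0.07)^t    t·PV
  1        35.00        32.7103        32.7103
  2        35.00        30.5704        61.1407
  3        35.00        28.5704        85.7113
  4        35.00        26.7013       106.8053
  5        35.00        24.9545       124.7726
  6        35.00        23.3220       139.9319
  7        35.00        21.7962       152.5737
  8     1,035.00       602.3794     4,819.0354
  Σ                    791.0046     5,522.6811
Price P = Σ PV = 791.0046.
Macaulay duration = Σ(t·PV) / P = 5,522.6811 / 791.0046 = 6.98186 years.

6.982 years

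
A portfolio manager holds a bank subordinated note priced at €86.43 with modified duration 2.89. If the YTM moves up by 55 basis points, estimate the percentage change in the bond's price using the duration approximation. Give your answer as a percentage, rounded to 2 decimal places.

Duration approximation: ΔP/P ≈ -D_mod · Δy = -2.89 × (+0.0055) = -0.015895.
As a percentage: -1.5895%.

-1.59%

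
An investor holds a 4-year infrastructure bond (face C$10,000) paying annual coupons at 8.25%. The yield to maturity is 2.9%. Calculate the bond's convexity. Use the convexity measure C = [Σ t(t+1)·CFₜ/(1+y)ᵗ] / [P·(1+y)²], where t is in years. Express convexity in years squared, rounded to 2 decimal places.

16.42

With y = 0.029:
  t   CF        PV=CF/(1+0.029)^t    t·PV        t(t+1)·PV
  1       825.00       801.7493       801.7493       1,603.4985
  2       825.00       779.1538     1,558.3076       4,674.9229
  3       825.00       757.1952     2,271.5855       9,086.3418
  4    10,825.00     9,655.3141    38,621.2564     193,106.2818
  Σ                 11,993.4123    43,252.8987     208,471.0450
P = 11,993.4123.
Convexity = Σ t(t+1)·PV / [P·(1+y)²] = 208,471.0450 / (11,993.4123 × 1.058841) = 16.41618.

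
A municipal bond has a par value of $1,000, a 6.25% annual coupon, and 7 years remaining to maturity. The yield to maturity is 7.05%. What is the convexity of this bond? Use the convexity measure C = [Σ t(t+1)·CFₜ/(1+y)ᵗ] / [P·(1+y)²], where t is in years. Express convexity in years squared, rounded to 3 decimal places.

With y = 0.0705:
  t   CF        PV=CF/(1+0.0705)^t    t·PV        t(t+1)·PV
  1        62.50        58.3839        58.3839         116.7679
  2        62.50        54.5389       109.0779         327.2336
  3        62.50        50.9472       152.8415         611.3660
  4        62.50        47.5919       190.3677         951.8386
  5        62.50        44.4577       222.2883       1,333.7300
  6        62.50        41.5298       249.1789       1,744.2522
  7     1,062.50       659.5113     4,616.5791      36,932.6325
  Σ                    956.9607     5,598.7173      42,017.8207
P = 956.9607.
Convexity = Σ t(t+1)·PV / [P·(1+y)²] = 42,017.8207 / (956.9607 × 1.145970) = 38.31476.

38.315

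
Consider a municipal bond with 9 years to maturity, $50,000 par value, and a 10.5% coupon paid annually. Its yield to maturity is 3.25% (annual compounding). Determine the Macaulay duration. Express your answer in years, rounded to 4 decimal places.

Periodic yield y = 0.0325. Discount each cash flow and weight by its year:
  t   CF        PV=CF/(1+0.0325)^t    t·PV
  1     5,250.00     5,084.7458     5,084.7458
  2     5,250.00     4,924.6932     9,849.3865
  3     5,250.00     4,769.6787    14,309.0360
  4     5,250.00     4,619.5435    18,478.1740
  5     5,250.00     4,474.1342    22,370.6708
  6     5,250.00     4,333.3018    25,999.8111
  7     5,250.00     4,196.9025    29,378.3176
  8     5,250.00     4,064.7966    32,518.3730
  9    55,250.00    41,430.6493   372,875.8435
  Σ                 77,898.4456   530,864.3582
Price P = Σ PV = 77,898.4456.
Macaulay duration = Σ(t·PV) / P = 530,864.3582 / 77,898.4456 = 6.81483 years.

6.8148 years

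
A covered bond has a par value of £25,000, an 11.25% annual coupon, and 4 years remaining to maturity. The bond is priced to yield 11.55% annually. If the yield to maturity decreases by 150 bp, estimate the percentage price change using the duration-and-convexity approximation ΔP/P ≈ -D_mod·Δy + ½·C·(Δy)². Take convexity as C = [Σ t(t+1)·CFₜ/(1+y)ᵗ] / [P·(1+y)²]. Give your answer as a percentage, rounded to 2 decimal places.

+4.76%

With y = 0.1155:
  t   CF        PV=CF/(1+0.1155)^t    t·PV        t(t+1)·PV
  1     2,812.50     2,521.2909     2,521.2909       5,042.5818
  2     2,812.50     2,260.2339     4,520.4678      13,561.4033
  3     2,812.50     2,026.2070     6,078.6209      24,314.4838
  4    27,812.50    17,962.2911    71,849.1643     359,245.8216
  Σ                 24,770.0228    84,969.5439     402,164.2905
P = 24,770.0228; D_Mac = 3.43034 yrs; D_mod = 3.07516 yrs; C = 13.04782.
Duration effect: -3.07516 × (-0.015) = +0.046127
Convexity effect: 0.5 × 13.04782 × (-0.015)² = +0.0014679
ΔP/P ≈ +0.046127 + 0.0014679 = +0.047595 = +4.7595%.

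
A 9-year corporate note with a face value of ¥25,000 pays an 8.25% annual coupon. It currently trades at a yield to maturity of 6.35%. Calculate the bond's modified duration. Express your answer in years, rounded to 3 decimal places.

6.430 years

Periodic yield y = 0.0635. First find Macaulay duration:
  t   CF        PV=CF/(1+0.0635)^t    t·PV
  1     2,062.50     1,939.3512     1,939.3512
  2     2,062.50     1,823.5554     3,647.1109
  3     2,062.50     1,714.6737     5,144.0210
  4     2,062.50     1,612.2930     6,449.1722
  5     2,062.50     1,516.0254     7,580.1271
  6     2,062.50     1,425.5058     8,553.0349
  7     2,062.50     1,340.3910     9,382.7369
  8     2,062.50     1,260.3582    10,082.8659
  9    27,062.50    15,550.0026   139,950.0233
  Σ                 28,182.1564   192,728.4432
P = 28,182.1564; Macaulay duration = 192,728.4432 / 28,182.1564 = 6.83867 years.
Modified duration = D_Mac / (1 + y) = 6.83867 / 1.0635 = 6.43034 years.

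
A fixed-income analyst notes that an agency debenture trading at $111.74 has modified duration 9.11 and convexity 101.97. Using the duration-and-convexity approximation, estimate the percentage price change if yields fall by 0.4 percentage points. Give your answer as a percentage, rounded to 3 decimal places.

Duration effect: -D_mod·Δy = -9.11 × (-0.004) = +0.036440
Convexity effect: ½·C·(Δy)² = 0.5 × 101.97 × (-0.004)² = +0.00081576
ΔP/P ≈ +0.036440 + 0.00081576 = +0.03725576
= +3.725576%.

+3.726%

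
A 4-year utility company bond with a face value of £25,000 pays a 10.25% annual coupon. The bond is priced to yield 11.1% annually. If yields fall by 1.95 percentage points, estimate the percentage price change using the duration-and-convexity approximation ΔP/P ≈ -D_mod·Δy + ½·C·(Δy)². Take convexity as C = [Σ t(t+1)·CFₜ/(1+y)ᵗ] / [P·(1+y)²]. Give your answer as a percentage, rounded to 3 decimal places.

With y = 0.111:
  t   CF        PV=CF/(1+0.111)^t    t·PV        t(t+1)·PV
  1     2,562.50     2,306.4806     2,306.4806       4,612.9613
  2     2,562.50     2,076.0402     4,152.0804      12,456.2411
  3     2,562.50     1,868.6230     5,605.8691      22,423.4764
  4    27,562.50    18,090.9916    72,363.9662     361,819.8312
  Σ                 24,342.1354    84,428.3964     401,312.5100
P = 24,342.1354; D_Mac = 3.46841 yrs; D_mod = 3.12188 yrs; C = 13.35660.
Duration effect: -3.12188 × (-0.0195) = +0.060877
Convexity effect: 0.5 × 13.35660 × (-0.0195)² = +0.0025394
ΔP/P ≈ +0.060877 + 0.0025394 = +0.063416 = +6.3416%.

+6.342%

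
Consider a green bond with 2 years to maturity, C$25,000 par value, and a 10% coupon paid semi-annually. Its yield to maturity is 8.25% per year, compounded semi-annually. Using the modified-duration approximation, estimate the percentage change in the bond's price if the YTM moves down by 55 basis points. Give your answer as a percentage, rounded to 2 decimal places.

+0.98%

Periodic yield y = 0.04125. Modified duration first:
  t   CF        PV=CF/(1+0.04125)^t    t·PV
  1     1,250.00     1,200.4802     1,200.4802
  2     1,250.00     1,152.9222     2,305.8443
  3     1,250.00     1,107.2482     3,321.7445
  4    26,250.00    22,331.0555    89,324.2218
  Σ                 25,791.7060    96,152.2908
P = 25,791.7060; D_Mac = 3.72803 half-year periods = 1.86402 yrs; D_mod = 1.86402/(1+0.04125) = 1.79017 yrs.
ΔP/P ≈ -D_mod · Δy = -1.79017 × (-0.0055) = +0.009846 = +0.9846%.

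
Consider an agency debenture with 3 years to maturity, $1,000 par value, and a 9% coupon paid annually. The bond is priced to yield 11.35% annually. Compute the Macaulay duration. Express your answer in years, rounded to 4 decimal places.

2.7516 years

Periodic yield y = 0.1135. Discount each cash flow and weight by its year:
  t   CF        PV=CF/(1+0.1135)^t    t·PV
  1        90.00        80.8262        80.8262
  2        90.00        72.5875       145.1751
  3     1,090.00       789.5067     2,368.5202
  Σ                    942.9205     2,594.5215
Price P = Σ PV = 942.9205.
Macaulay duration = Σ(t·PV) / P = 2,594.5215 / 942.9205 = 2.75158 years.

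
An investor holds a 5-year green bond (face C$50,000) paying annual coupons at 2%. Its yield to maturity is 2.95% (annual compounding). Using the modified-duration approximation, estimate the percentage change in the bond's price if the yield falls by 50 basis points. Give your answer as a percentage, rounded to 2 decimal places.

+2.33%

Periodic yield y = 0.0295. Modified duration first:
  t   CF        PV=CF/(1+0.0295)^t    t·PV
  1     1,000.00       971.3453       971.3453
  2     1,000.00       943.5117     1,887.0234
  3     1,000.00       916.4757     2,749.4271
  4     1,000.00       890.2144     3,560.8574
  5    51,000.00    44,099.9829   220,499.9146
  Σ                 47,821.5300   229,668.5679
P = 47,821.5300; D_Mac = 4.80262 yrs; D_mod = 4.80262/(1+0.0295) = 4.66500 yrs.
ΔP/P ≈ -D_mod · Δy = -4.66500 × (-0.005) = +0.023325 = +2.3325%.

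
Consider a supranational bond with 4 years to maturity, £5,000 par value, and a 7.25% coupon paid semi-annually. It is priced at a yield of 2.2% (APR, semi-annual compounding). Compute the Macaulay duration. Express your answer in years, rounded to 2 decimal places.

3.59 years

Periodic yield y = 0.011. Discount each cash flow and weight by its period:
  t   CF        PV=CF/(1+0.011)^t    t·PV
  1       181.25       179.2779       179.2779
  2       181.25       177.3273       354.6547
  3       181.25       175.3980       526.1939
  4       181.25       173.4896       693.9583
  5       181.25       171.6020       858.0098
  6       181.25       169.7349     1,018.4092
  7       181.25       167.8881     1,175.2167
  8     5,181.25     4,747.0664    37,976.5309
  Σ                  5,961.7841    42,782.2515
Price P = Σ PV = 5,961.7841.
Macaulay duration = Σ(t·PV) / P = 42,782.2515 / 5,961.7841 = 7.17608 half-year periods.
In years: 7.17608 / 2 = 3.58804 years.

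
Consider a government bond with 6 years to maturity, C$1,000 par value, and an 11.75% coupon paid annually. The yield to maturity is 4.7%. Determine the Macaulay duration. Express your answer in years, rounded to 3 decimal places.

4.835 years

Periodic yield y = 0.047. Discount each cash flow and weight by its year:
  t   CF        PV=CF/(1+0.047)^t    t·PV
  1       117.50       112.2254       112.2254
  2       117.50       107.1876       214.3752
  3       117.50       102.3759       307.1278
  4       117.50        97.7802       391.1210
  5       117.50        93.3909       466.9544
  6     1,117.50       848.3351     5,090.0107
  Σ                  1,361.2952     6,581.8144
Price P = Σ PV = 1,361.2952.
Macaulay duration = Σ(t·PV) / P = 6,581.8144 / 1,361.2952 = 4.83496 years.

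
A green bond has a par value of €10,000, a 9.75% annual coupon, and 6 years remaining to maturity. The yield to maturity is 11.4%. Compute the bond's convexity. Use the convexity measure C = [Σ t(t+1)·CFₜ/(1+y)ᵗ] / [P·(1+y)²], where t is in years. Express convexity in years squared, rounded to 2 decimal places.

24.74

With y = 0.114:
  t   CF        PV=CF/(1+0.114)^t    t·PV        t(t+1)·PV
  1       975.00       875.2244       875.2244       1,750.4488
  2       975.00       785.6593     1,571.3185       4,713.9556
  3       975.00       705.2597     2,115.7790       8,463.1159
  4       975.00       633.0877     2,532.3507      12,661.7533
  5       975.00       568.3013     2,841.5066      17,049.0395
  6    10,975.00     5,742.3992    34,454.3955     241,180.7683
  Σ                  9,309.9316    44,390.5746     285,819.0814
P = 9,309.9316.
Convexity = Σ t(t+1)·PV / [P·(1+y)²] = 285,819.0814 / (9,309.9316 × 1.240996) = 24.73856.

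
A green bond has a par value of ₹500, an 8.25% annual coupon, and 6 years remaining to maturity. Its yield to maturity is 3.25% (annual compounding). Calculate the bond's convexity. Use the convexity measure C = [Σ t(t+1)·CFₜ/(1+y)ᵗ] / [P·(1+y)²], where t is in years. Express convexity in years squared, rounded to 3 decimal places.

With y = 0.0325:
  t   CF        PV=CF/(1+0.0325)^t    t·PV        t(t+1)·PV
  1        41.25        39.9516        39.9516          79.9031
  2        41.25        38.6940        77.3880         232.1641
  3        41.25        37.4760       112.4281         449.7126
  4        41.25        36.2964       145.1857         725.9283
  5        41.25        35.1539       175.7696       1,054.6173
  6       541.25       446.7428     2,680.4567      18,763.1970
  Σ                    634.3147     3,231.1797      21,305.5224
P = 634.3147.
Convexity = Σ t(t+1)·PV / [P·(1+y)²] = 21,305.5224 / (634.3147 × 1.066056) = 31.50701.

31.507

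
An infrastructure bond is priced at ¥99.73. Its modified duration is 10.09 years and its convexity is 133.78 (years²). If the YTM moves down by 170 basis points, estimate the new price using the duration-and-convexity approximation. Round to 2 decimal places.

¥118.76

Duration effect: -D_mod·Δy = -10.09 × (-0.017) = +0.171530
Convexity effect: ½·C·(Δy)² = 0.5 × 133.78 × (-0.017)² = +0.01933121
ΔP/P ≈ +0.171530 + 0.01933121 = +0.19086121
New price ≈ 99.73 × (1 + 0.19086121) = 118.7645884733.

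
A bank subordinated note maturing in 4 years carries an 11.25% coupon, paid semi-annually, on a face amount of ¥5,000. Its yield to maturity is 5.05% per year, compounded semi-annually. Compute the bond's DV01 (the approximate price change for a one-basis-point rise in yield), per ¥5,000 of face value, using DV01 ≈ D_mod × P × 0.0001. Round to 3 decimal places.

Periodic yield y = 0.02525.
  t   CF        PV=CF/(1+0.02525)^t    t·PV
  1       281.25       274.3233       274.3233
  2       281.25       267.5673       535.1345
  3       281.25       260.9776       782.9327
  4       281.25       254.5502     1,018.2007
  5       281.25       248.2811     1,241.4054
  6       281.25       242.1664     1,452.9983
  7       281.25       236.2023     1,653.4160
  8     5,281.25     4,326.1194    34,608.9553
  Σ                  6,110.1875    41,567.3663
P = 6,110.1875; D_Mac = 6.80296 half-year periods = 3.40148 yrs; D_mod = 3.31771 yrs.
DV01 ≈ 3.31771 × 6,110.1875 × 0.0001 = 2.027182.

¥2.027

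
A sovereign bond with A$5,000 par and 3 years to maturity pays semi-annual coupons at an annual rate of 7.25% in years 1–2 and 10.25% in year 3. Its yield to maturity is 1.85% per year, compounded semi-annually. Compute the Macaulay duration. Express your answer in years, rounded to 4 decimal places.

2.7695 years

Periodic yield y = 0.00925. Discount each cash flow and weight by its period:
  t   CF        PV=CF/(1+0.00925)^t    t·PV
  1       181.25       179.5888       179.5888
  2       181.25       177.9428       355.8857
  3       181.25       176.3119       528.9358
  4       181.25       174.6960       698.7840
  5       256.25       244.7203     1,223.6017
  6     5,256.25     4,973.7444    29,842.4665
  Σ                  5,927.0044    32,829.2626
Price P = Σ PV = 5,927.0044.
Macaulay duration = Σ(t·PV) / P = 32,829.2626 / 5,927.0044 = 5.53893 half-year periods.
In years: 5.53893 / 2 = 2.76947 years.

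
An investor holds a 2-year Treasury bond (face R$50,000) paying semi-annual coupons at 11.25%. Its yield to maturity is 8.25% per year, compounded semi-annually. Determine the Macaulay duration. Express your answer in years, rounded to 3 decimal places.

1.850 years

Periodic yield y = 0.04125. Discount each cash flow and weight by its period:
  t   CF        PV=CF/(1+0.04125)^t    t·PV
  1     2,812.50     2,701.0804     2,701.0804
  2     2,812.50     2,594.0748     5,188.1497
  3     2,812.50     2,491.3084     7,473.9251
  4    52,812.50    44,927.9568   179,711.8272
  Σ                 52,714.4205   195,074.9825
Price P = Σ PV = 52,714.4205.
Macaulay duration = Σ(t·PV) / P = 195,074.9825 / 52,714.4205 = 3.70060 half-year periods.
In years: 3.70060 / 2 = 1.85030 years.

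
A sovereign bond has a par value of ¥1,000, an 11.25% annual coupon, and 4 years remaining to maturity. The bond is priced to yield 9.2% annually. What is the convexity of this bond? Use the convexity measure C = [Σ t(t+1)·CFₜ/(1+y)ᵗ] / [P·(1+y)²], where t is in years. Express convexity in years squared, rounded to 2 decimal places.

With y = 0.092:
  t   CF        PV=CF/(1+0.092)^t    t·PV        t(t+1)·PV
  1       112.50       103.0220       103.0220         206.0440
  2       112.50        94.3425       188.6849         566.0548
  3       112.50        86.3942       259.1826       1,036.7304
  4     1,112.50       782.3651     3,129.4604      15,647.3019
  Σ                  1,066.1237     3,680.3499      17,456.1311
P = 1,066.1237.
Convexity = Σ t(t+1)·PV / [P·(1+y)²] = 17,456.1311 / (1,066.1237 × 1.192464) = 13.73078.

13.73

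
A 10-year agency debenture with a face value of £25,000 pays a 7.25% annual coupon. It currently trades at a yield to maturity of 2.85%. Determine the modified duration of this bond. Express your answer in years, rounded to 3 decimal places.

7.643 years

Periodic yield y = 0.0285. First find Macaulay duration:
  t   CF        PV=CF/(1+0.0285)^t    t·PV
  1     1,812.50     1,762.2752     1,762.2752
  2     1,812.50     1,713.4421     3,426.8841
  3     1,812.50     1,665.9621     4,997.8864
  4     1,812.50     1,619.7979     6,479.1916
  5     1,812.50     1,574.9129     7,874.5644
  6     1,812.50     1,531.2716     9,187.6298
  7     1,812.50     1,488.8397    10,421.8780
  8     1,812.50     1,447.5836    11,580.6686
  9     1,812.50     1,407.4707    12,667.2360
  10   26,812.50    20,243.9077   202,439.0773
  Σ                 34,455.4635   270,837.2914
P = 34,455.4635; Macaulay duration = 270,837.2914 / 34,455.4635 = 7.86050 years.
Modified duration = D_Mac / (1 + y) = 7.86050 / 1.0285 = 7.64269 years.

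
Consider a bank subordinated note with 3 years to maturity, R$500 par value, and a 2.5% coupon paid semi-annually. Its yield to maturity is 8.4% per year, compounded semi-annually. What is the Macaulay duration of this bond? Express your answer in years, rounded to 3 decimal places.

Periodic yield y = 0.042. Discount each cash flow and weight by its period:
  t   CF        PV=CF/(1+0.042)^t    t·PV
  1         6.25         5.9981         5.9981
  2         6.25         5.7563        11.5126
  3         6.25         5.5243        16.5729
  4         6.25         5.3016        21.2065
  5         6.25         5.0879        25.4397
  6       506.25       395.5111     2,373.0669
  Σ                    423.1794     2,453.7966
Price P = Σ PV = 423.1794.
Macaulay duration = Σ(t·PV) / P = 2,453.7966 / 423.1794 = 5.79848 half-year periods.
In years: 5.79848 / 2 = 2.89924 years.

2.899 years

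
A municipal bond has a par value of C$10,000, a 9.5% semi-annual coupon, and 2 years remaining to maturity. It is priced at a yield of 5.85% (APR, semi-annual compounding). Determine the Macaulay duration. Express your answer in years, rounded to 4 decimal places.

1.8728 years

Periodic yield y = 0.02925. Discount each cash flow and weight by its period:
  t   CF        PV=CF/(1+0.02925)^t    t·PV
  1       475.00       461.5011       461.5011
  2       475.00       448.3858       896.7716
  3       475.00       435.6432     1,306.9297
  4    10,475.00     9,334.0587    37,336.2349
  Σ                 10,679.5889    40,001.4373
Price P = Σ PV = 10,679.5889.
Macaulay duration = Σ(t·PV) / P = 40,001.4373 / 10,679.5889 = 3.74560 half-year periods.
In years: 3.74560 / 2 = 1.87280 years.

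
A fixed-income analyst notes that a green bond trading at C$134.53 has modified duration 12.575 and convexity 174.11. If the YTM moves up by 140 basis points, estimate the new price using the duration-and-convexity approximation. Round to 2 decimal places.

Duration effect: -D_mod·Δy = -12.575 × (+0.014) = -0.176050
Convexity effect: ½·C·(Δy)² = 0.5 × 174.11 × (0.014)² = +0.01706278
ΔP/P ≈ -0.176050 + 0.01706278 = -0.15898722
New price ≈ 134.53 × (1 - 0.15898722) = 113.1414492934.

C$113.14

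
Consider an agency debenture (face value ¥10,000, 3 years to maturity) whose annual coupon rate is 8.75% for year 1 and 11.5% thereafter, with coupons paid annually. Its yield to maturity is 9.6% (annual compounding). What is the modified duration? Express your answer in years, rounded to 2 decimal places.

2.51 years

Periodic yield y = 0.096. First find Macaulay duration:
  t   CF        PV=CF/(1+0.096)^t    t·PV
  1       875.00       798.3577       798.3577
  2     1,150.00       957.3632     1,914.7264
  3    11,150.00     8,469.2159    25,407.6477
  Σ                 10,224.9368    28,120.7318
P = 10,224.9368; Macaulay duration = 28,120.7318 / 10,224.9368 = 2.75021 years.
Modified duration = D_Mac / (1 + y) = 2.75021 / 1.096 = 2.50932 years.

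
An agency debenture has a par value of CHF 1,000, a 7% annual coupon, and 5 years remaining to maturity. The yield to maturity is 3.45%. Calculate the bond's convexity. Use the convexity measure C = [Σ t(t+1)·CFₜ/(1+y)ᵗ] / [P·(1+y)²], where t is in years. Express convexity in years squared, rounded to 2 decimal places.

23.83

With y = 0.0345:
  t   CF        PV=CF/(1+0.0345)^t    t·PV        t(t+1)·PV
  1        70.00        67.6655        67.6655         135.3311
  2        70.00        65.4089       130.8179         392.4536
  3        70.00        63.2276       189.6827         758.7310
  4        70.00        61.1190       244.4759       1,222.3795
  5     1,070.00       903.0906     4,515.4528      27,092.7168
  Σ                  1,160.5116     5,148.0948      29,601.6119
P = 1,160.5116.
Convexity = Σ t(t+1)·PV / [P·(1+y)²] = 29,601.6119 / (1,160.5116 × 1.070190) = 23.83444.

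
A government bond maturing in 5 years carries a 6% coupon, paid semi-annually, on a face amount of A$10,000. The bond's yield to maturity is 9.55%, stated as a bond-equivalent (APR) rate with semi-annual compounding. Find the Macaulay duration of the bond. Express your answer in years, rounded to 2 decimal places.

Periodic yield y = 0.04775. Discount each cash flow and weight by its period:
  t   CF        PV=CF/(1+0.04775)^t    t·PV
  1       300.00       286.3278       286.3278
  2       300.00       273.2788       546.5576
  3       300.00       260.8244       782.4733
  4       300.00       248.9376       995.7506
  5       300.00       237.5926     1,187.9630
  6       300.00       226.7646     1,360.5875
  7       300.00       216.4301     1,515.0104
  8       300.00       206.5665     1,652.5320
  9       300.00       197.1525     1,774.3723
  10   10,300.00     6,460.4167    64,604.1668
  Σ                  8,614.2916    74,705.7412
Price P = Σ PV = 8,614.2916.
Macaulay duration = Σ(t·PV) / P = 74,705.7412 / 8,614.2916 = 8.67230 half-year periods.
In years: 8.67230 / 2 = 4.33615 years.

4.34 years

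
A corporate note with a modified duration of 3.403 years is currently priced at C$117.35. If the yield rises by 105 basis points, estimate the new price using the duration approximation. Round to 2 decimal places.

C$113.16

Duration approximation: ΔP/P ≈ -D_mod · Δy = -3.403 × (+0.0105) = -0.0357315.
New price ≈ 117.35 × (1 - 0.0357315) = 113.156908475.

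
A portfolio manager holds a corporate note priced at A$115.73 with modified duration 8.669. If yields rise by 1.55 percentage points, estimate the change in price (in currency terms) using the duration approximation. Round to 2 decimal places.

Duration approximation: ΔP/P ≈ -D_mod · Δy = -8.669 × (+0.0155) = -0.1343695.
ΔP ≈ 115.73 × (-0.1343695) = -15.550582235.

-A$15.55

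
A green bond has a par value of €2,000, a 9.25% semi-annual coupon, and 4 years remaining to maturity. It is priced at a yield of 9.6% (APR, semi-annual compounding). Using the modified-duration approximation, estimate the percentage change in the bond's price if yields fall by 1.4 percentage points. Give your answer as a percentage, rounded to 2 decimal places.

+4.58%

Periodic yield y = 0.048. Modified duration first:
  t   CF        PV=CF/(1+0.048)^t    t·PV
  1        92.50        88.2634        88.2634
  2        92.50        84.2208       168.4415
  3        92.50        80.3633       241.0900
  4        92.50        76.6826       306.7302
  5        92.50        73.1704       365.8519
  6        92.50        69.8191       418.9144
  7        92.50        66.6212       466.3487
  8     2,092.50     1,438.0540    11,504.4323
  Σ                  1,977.1947    13,560.0724
P = 1,977.1947; D_Mac = 6.85824 half-year periods = 3.42912 yrs; D_mod = 3.42912/(1+0.048) = 3.27206 yrs.
ΔP/P ≈ -D_mod · Δy = -3.27206 × (-0.014) = +0.045809 = +4.5809%.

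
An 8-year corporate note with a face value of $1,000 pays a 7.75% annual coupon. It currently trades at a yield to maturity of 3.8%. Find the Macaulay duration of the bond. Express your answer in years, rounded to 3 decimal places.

6.467 years

Periodic yield y = 0.038. Discount each cash flow and weight by its year:
  t   CF        PV=CF/(1+0.038)^t    t·PV
  1        77.50        74.6628        74.6628
  2        77.50        71.9295       143.8590
  3        77.50        69.2962       207.8887
  4        77.50        66.7594       267.0375
  5        77.50        64.3154       321.5770
  6        77.50        61.9609       371.7653
  7        77.50        59.6926       417.8479
  8     1,077.50       799.5368     6,396.2943
  Σ                  1,268.1535     8,200.9325
Price P = Σ PV = 1,268.1535.
Macaulay duration = Σ(t·PV) / P = 8,200.9325 / 1,268.1535 = 6.46683 years.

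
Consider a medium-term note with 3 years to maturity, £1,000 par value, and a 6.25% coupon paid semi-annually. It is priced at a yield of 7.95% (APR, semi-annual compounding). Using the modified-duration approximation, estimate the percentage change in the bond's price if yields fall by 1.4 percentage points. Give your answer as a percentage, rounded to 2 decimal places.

+3.74%

Periodic yield y = 0.03975. Modified duration first:
  t   CF        PV=CF/(1+0.03975)^t    t·PV
  1        31.25        30.0553        30.0553
  2        31.25        28.9063        57.8126
  3        31.25        27.8012        83.4035
  4        31.25        26.7383       106.9533
  5        31.25        25.7161       128.5806
  6     1,031.25       816.1883     4,897.1301
  Σ                    955.4055     5,303.9354
P = 955.4055; D_Mac = 5.55150 half-year periods = 2.77575 yrs; D_mod = 2.77575/(1+0.03975) = 2.66963 yrs.
ΔP/P ≈ -D_mod · Δy = -2.66963 × (-0.014) = +0.037375 = +3.7375%.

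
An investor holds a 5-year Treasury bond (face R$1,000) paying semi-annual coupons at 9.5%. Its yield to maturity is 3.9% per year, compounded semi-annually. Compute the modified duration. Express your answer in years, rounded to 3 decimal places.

4.124 years

Periodic yield y = 0.0195. First find Macaulay duration:
  t   CF        PV=CF/(1+0.0195)^t    t·PV
  1        47.50        46.5915        46.5915
  2        47.50        45.7003        91.4006
  3        47.50        44.8262       134.4786
  4        47.50        43.9688       175.8752
  5        47.50        43.1278       215.6391
  6        47.50        42.3029       253.8175
  7        47.50        41.4938       290.4565
  8        47.50        40.7001       325.6010
  9        47.50        39.9217       359.2949
  10    1,047.50       863.5386     8,635.3855
  Σ                  1,252.1716    10,528.5403
P = 1,252.1716; Macaulay duration = 10,528.5403 / 1,252.1716 = 8.40822 half-year periods = 4.20411 years.
Modified duration = D_Mac / (1 + y) = 4.20411 / 1.0195 = 4.12370 years.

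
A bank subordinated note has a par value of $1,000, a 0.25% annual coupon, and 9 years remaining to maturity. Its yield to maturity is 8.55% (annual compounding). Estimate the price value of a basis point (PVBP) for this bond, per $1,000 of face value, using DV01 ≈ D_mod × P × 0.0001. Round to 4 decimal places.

Periodic yield y = 0.0855.
  t   CF        PV=CF/(1+0.0855)^t    t·PV
  1         2.50         2.3031         2.3031
  2         2.50         2.1217         4.2434
  3         2.50         1.9546         5.8637
  4         2.50         1.8006         7.2025
  5         2.50         1.6588         8.2939
  6         2.50         1.5281         9.1688
  7         2.50         1.4078         9.8544
  8         2.50         1.2969        10.3751
  9     1,002.50       479.0887     4,311.7983
  Σ                    493.1602     4,369.1031
P = 493.1602; D_Mac = 8.85940 yrs; D_mod = 8.16158 yrs.
DV01 ≈ 8.16158 × 493.1602 × 0.0001 = 0.402497.

$0.4025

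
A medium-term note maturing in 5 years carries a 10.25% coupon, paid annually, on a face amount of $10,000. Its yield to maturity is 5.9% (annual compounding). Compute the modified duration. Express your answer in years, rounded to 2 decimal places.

3.99 years

Periodic yield y = 0.059. First find Macaulay duration:
  t   CF        PV=CF/(1+0.059)^t    t·PV
  1     1,025.00       967.8942       967.8942
  2     1,025.00       913.9700     1,827.9400
  3     1,025.00       863.0501     2,589.1502
  4     1,025.00       814.9670     3,259.8680
  5    11,025.00     8,277.4925    41,387.4627
  Σ                 11,837.3738    50,032.3151
P = 11,837.3738; Macaulay duration = 50,032.3151 / 11,837.3738 = 4.22664 years.
Modified duration = D_Mac / (1 + y) = 4.22664 / 1.059 = 3.99116 years.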